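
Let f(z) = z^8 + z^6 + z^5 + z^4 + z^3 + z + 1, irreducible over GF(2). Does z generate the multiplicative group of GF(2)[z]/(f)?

|GF(2^8)^×| = 2^8 − 1 = 255. Prime factorization: 255 = 3·5·17.
f is primitive ⇔ z has order 255 in GF(2)[z]/(f), i.e. z^(255/q) ≠ 1 for each prime q | 255.
z^(85) mod f = 1
z^(51) mod f = z^6 + z^5 + z^4 + z^3.
z^(15) mod f = z^7 + z^5 + z^4 + z^3 + z^2.
Since z^(85) = 1, the order of z divides 85 < 255; not primitive.

No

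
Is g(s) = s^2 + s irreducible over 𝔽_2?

No

Check for roots in 𝔽_2: g(0) = 0 → root; g(1) = 0 → root.
g(0) = 0, so (s) divides g(s); g is reducible.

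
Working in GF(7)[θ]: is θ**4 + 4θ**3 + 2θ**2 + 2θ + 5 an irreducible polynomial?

Write f(θ) = θ**4 + 4θ**3 + 2θ**2 + 2θ + 5.
Check for roots in GF(7): f(0) = 5; f(1) = 0 → root; f(2) = 2; f(3) = 1; f(4) = 4; f(5) = 0 → root; f(6) = 2.
f(1) = 0, so (θ − 1) divides f(θ); f is reducible.

No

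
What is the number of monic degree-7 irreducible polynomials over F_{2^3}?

Gauss's count: N_{8}(7) = (1/7) Σ_{d|7} μ(7/d)·8^d.
Divisors of 7: 1, 7; μ(7/d) for each: -1, 1.
Σ = − 8^1 + 8^7 = 2097144.
N = 2097144/7 = 299592.

299592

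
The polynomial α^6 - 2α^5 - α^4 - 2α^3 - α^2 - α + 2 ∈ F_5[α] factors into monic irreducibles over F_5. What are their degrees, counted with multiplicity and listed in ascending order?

Write g(α) = α^6 - 2α^5 - α^4 - 2α^3 - α^2 - α + 2.
Roots in F_5: g(0) = 2; g(1) = 1; g(2) = 4; g(3) = 3; g(4) = 1.
Complete factorization: g(α) = (α^6 - 2α^5 - α^4 - 2α^3 - α^2 - α + 2).
Factor degrees with multiplicity: 6 = 6.

6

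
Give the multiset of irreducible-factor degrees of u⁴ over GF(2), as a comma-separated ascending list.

Write g(u) = u⁴.
Roots in GF(2): g(0) = 0 → root; g(1) = 1.
Linear factors from roots: (u).
Complete factorization: g(u) = (u)^4.
Factor degrees with multiplicity: 1 + 1 + 1 + 1 = 4.

1, 1, 1, 1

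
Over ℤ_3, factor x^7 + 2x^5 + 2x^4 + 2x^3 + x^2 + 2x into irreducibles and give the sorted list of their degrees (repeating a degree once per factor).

1, 2, 4

Write f(x) = x^7 + 2x^5 + 2x^4 + 2x^3 + x^2 + 2x.
Roots in ℤ_3: f(0) = 0 → root; f(1) = 1; f(2) = 2.
Linear factors from roots: (x).
Complete factorization: f(x) = (x)·(x^2 + 2x + 2)·(x^4 + x^3 + x^2 + x + 1).
Factor degrees with multiplicity: 1 + 2 + 4 = 7.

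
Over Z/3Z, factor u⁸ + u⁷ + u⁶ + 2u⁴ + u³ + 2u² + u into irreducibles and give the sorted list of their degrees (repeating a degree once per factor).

1, 1, 1, 1, 1, 1, 2

Write g(u) = u⁸ + u⁷ + u⁶ + 2u⁴ + u³ + 2u² + u.
Roots in Z/3Z: g(0) = 0 → root; g(1) = 0 → root; g(2) = 0 → root.
Linear factors from roots: (u), (u + 2), (u + 1).
Complete factorization: g(u) = (u)·(u + 2)·(u + 1)^4·(u² + u + 2).
Factor degrees with multiplicity: 1 + 1 + 1 + 1 + 1 + 1 + 2 = 8.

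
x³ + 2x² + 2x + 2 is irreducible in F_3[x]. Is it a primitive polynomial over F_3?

Write f(x) = x³ + 2x² + 2x + 2.
|GF(3^3)^×| = 3^3 − 1 = 26. Prime factorization: 26 = 2·13.
f is primitive ⇔ x has order 26 in GF(3)[x]/(f), i.e. x^(26/q) ≠ 1 for each prime q | 26.
x^(13) mod f = 1
x^(2) mod f = x².
Since x^(13) = 1, the order of x divides 13 < 26; not primitive.

No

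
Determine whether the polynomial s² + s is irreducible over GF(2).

No

Write P(s) = s² + s.
Check for roots in GF(2): P(0) = 0 → root; P(1) = 0 → root.
P(0) = 0, so (s) divides P(s); P is reducible.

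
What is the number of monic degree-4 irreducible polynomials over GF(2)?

3

The number of monic irreducibles of degree 4 over GF(2) is (1/4)·Σ_{d∣4} μ(4/d) 2^d.
Divisors of 4: 1, 2, 4; μ(4/d) for each: 0, -1, 1.
Σ = − 2^2 + 2^4 = 12.
N = 12/4 = 3.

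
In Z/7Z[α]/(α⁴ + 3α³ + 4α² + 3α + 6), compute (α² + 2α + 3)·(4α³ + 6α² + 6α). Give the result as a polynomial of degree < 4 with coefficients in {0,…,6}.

α^3 + 3α^2 + 2α + 2

Multiply in Z/7Z[α]: (α² + 2α + 3)·(4α³ + 6α² + 6α) = 4α⁵ + 2α³ + 2α² + 4α.
Reduce using α⁴ ≡ 4α³ + 3α² + 4α + 1 (mod α⁴ + 3α³ + 4α² + 3α + 6).
Reduced: α³ + 3α² + 2α + 2.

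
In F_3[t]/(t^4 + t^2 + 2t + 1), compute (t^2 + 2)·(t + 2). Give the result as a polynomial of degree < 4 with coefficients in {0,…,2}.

t^3 + 2t^2 + 2t + 1

Multiply in F_3[t]: (t^2 + 2)·(t + 2) = t^3 + 2t^2 + 2t + 1.
Reduced: t^3 + 2t^2 + 2t + 1.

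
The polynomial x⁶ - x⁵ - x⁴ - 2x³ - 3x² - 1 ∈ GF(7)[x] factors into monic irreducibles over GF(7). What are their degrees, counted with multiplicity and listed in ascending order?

1, 1, 2, 2

Write h(x) = x⁶ - x⁵ - x⁴ - 2x³ - 3x² - 1.
Linear factors from roots: (x - 1), (x + 3).
Complete factorization: h(x) = (x + 3)·(x - 1)·(x² + 2)·(x² - 3x - 1).
Factor degrees with multiplicity: 1 + 1 + 2 + 2 = 6.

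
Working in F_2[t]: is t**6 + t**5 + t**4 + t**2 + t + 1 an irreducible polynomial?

Write m(t) = t**6 + t**5 + t**4 + t**2 + t + 1.
Check for roots in F_2: m(0) = 1; m(1) = 0 → root.
m(1) = 0, so (t − 1) divides m(t); m is reducible.

No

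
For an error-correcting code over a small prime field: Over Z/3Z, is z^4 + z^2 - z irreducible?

Write f(z) = z^4 + z^2 - z.
Check for roots in Z/3Z: f(0) = 0 → root; f(1) = 1; f(2) = 0 → root.
f(0) = 0, so (z) divides f(z); f is reducible.

No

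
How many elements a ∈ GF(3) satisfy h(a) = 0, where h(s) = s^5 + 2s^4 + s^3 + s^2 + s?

Evaluate at each of the 3 elements of GF(3):
h(0) = 0 → root; h(1) = 0 → root; h(2) = 0 → root.
Roots: {0, 1, 2}.

3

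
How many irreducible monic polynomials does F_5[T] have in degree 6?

The number of monic irreducibles of degree 6 over GF(5) is (1/6)·Σ_{d∣6} μ(6/d) 5^d.
Divisors of 6: 1, 2, 3, 6; μ(6/d) for each: 1, -1, -1, 1.
Σ = 5^1 − 5^2 − 5^3 + 5^6 = 15480.
N = 15480/6 = 2580.

2580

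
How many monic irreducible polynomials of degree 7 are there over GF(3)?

312

The number of monic irreducibles of degree 7 over GF(3) is (1/7)·Σ_{d∣7} μ(7/d) 3^d.
Divisors of 7: 1, 7; μ(7/d) for each: -1, 1.
Σ = − 3^1 + 3^7 = 2184.
N = 2184/7 = 312.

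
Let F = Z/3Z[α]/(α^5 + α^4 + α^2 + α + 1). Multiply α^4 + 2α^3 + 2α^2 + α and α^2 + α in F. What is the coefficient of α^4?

Multiply in Z/3Z[α]: (α^4 + 2α^3 + 2α^2 + α)·(α^2 + α) = α^6 + α^4 + α^2.
Reduce using α^5 ≡ 2α^4 + 2α^2 + 2α + 2 (mod α^5 + α^4 + α^2 + α + 1).
Reduced: 2α^4 + 2α^3 + α^2 + 1.

2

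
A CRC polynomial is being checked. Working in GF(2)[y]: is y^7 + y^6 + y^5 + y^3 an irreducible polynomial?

Write h(y) = y^7 + y^6 + y^5 + y^3.
Check for roots in GF(2): h(0) = 0 → root; h(1) = 0 → root.
h(0) = 0, so (y) divides h(y); h is reducible.

No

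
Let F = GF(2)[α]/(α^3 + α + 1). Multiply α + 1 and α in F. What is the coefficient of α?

1

Multiply in GF(2)[α]: (α + 1)·(α) = α^2 + α.
Reduced: α^2 + α.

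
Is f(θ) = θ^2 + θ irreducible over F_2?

No

Check for roots in F_2: f(0) = 0 → root; f(1) = 0 → root.
f(0) = 0, so (θ) divides f(θ); f is reducible.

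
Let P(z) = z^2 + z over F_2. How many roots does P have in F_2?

Evaluate at each of the 2 elements of F_2:
P(0) = 0 → root; P(1) = 0 → root.
Roots: {0, 1}.

2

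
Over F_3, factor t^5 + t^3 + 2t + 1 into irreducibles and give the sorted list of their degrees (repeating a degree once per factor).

1, 2, 2

Write g(t) = t^5 + t^3 + 2t + 1.
Roots in F_3: g(0) = 1; g(1) = 2; g(2) = 0 → root.
Linear factors from roots: (t + 1).
Complete factorization: g(t) = (t + 1)·(t^2 + t + 2)^2.
Factor degrees with multiplicity: 1 + 2 + 2 = 5.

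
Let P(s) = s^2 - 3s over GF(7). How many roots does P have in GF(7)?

2

Evaluate at each of the 7 elements of GF(7):
P(0) = 0 → root; P(1) = 5; P(2) = 5; P(3) = 0 → root; P(4) = 4; P(5) = 3; P(6) = 4.
Roots: {0, 3}.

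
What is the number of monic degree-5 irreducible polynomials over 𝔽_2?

Gauss's count: N_{2}(5) = (1/5) Σ_{d|5} μ(5/d)·2^d.
Divisors of 5: 1, 5; μ(5/d) for each: -1, 1.
Σ = − 2^1 + 2^5 = 30.
N = 30/5 = 6.

6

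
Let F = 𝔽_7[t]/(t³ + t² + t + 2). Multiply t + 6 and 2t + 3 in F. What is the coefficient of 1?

Multiply in 𝔽_7[t]: (t + 6)·(2t + 3) = 2t² + t + 4.
Reduced: 2t² + t + 4.

4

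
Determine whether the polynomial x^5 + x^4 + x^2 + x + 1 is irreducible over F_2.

Write m(x) = x^5 + x^4 + x^2 + x + 1.
Check for roots in F_2: m(0) = 1; m(1) = 1.
No roots, so no linear factors.
Monic irreducibles of degree 2 over GF(2): x^2 + x + 1.
None of them divide m (all give nonzero remainder).
No irreducible factor of degree ≤ 2 exists, so m is irreducible over GF(2).

Yes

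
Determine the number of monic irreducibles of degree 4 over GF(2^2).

60

By the necklace-counting formula, N_4(4) = (1/4) Σ_{d|4} μ(4/d)·4^d.
Divisors of 4: 1, 2, 4; μ(4/d) for each: 0, -1, 1.
Σ = − 4^2 + 4^4 = 240.
N = 240/4 = 60.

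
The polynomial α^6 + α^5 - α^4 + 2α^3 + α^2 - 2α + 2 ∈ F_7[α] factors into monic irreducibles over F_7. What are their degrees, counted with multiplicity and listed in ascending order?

Write h(α) = α^6 + α^5 - α^4 + 2α^3 + α^2 - 2α + 2.
Linear factors from roots: (α - 2).
Complete factorization: h(α) = (α - 2)^2·(α^2 + 2α + 3)·(α^2 + 3α - 1).
Factor degrees with multiplicity: 1 + 1 + 2 + 2 = 6.

1, 1, 2, 2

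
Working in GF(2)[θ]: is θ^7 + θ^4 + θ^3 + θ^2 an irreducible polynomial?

No

Write P(θ) = θ^7 + θ^4 + θ^3 + θ^2.
Check for roots in GF(2): P(0) = 0 → root; P(1) = 0 → root.
P(0) = 0, so (θ) divides P(θ); P is reducible.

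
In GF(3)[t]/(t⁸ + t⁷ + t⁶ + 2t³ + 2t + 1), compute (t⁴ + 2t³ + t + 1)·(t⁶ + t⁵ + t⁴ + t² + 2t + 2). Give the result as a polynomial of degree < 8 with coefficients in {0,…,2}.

Multiply in GF(3)[t]: (t⁴ + 2t³ + t + 1)·(t⁶ + t⁵ + t⁴ + t² + 2t + 2) = t¹⁰ + t⁴ + 2t³ + t + 2.
Reduce using t⁸ ≡ 2t⁷ + 2t⁶ + t³ + t + 2 (mod t⁸ + t⁷ + t⁶ + 2t³ + 2t + 1).
Reduced: t⁷ + t⁵ + t² + 2t + 2.

t^7 + t^5 + t^2 + 2t + 2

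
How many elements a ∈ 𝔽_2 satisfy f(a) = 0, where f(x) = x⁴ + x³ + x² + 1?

Evaluate at each of the 2 elements of 𝔽_2:
f(0) = 1; f(1) = 0 → root.
Roots: {1}.

1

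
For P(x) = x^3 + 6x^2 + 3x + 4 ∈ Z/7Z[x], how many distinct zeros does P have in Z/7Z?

3

Evaluate at each of the 7 elements of Z/7Z:
P(0) = 4; P(1) = 0 → root; P(2) = 0 → root; P(3) = 3; P(4) = 1; P(5) = 0 → root; P(6) = 6.
Roots: {1, 2, 5}.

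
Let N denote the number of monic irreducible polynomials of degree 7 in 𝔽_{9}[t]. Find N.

683280

Gauss's count: N_{9}(7) = (1/7) Σ_{d|7} μ(7/d)·9^d.
Divisors of 7: 1, 7; μ(7/d) for each: -1, 1.
Σ = − 9^1 + 9^7 = 4782960.
N = 4782960/7 = 683280.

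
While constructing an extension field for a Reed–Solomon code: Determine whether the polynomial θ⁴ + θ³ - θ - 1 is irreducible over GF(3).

Write P(θ) = θ⁴ + θ³ - θ - 1.
Check for roots in GF(3): P(0) = 2; P(1) = 0 → root; P(2) = 0 → root.
P(1) = 0, so (θ − 1) divides P(θ); P is reducible.

No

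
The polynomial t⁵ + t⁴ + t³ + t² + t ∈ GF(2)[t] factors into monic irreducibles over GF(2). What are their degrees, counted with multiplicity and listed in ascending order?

1, 4

Write h(t) = t⁵ + t⁴ + t³ + t² + t.
Roots in GF(2): h(0) = 0 → root; h(1) = 1.
Linear factors from roots: (t).
Complete factorization: h(t) = (t)·(t⁴ + t³ + t² + t + 1).
Factor degrees with multiplicity: 1 + 4 = 5.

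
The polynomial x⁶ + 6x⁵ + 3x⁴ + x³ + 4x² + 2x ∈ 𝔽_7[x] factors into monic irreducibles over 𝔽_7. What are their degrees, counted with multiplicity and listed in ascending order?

1, 1, 1, 3

Write g(x) = x⁶ + 6x⁵ + 3x⁴ + x³ + 4x² + 2x.
Linear factors from roots: (x), (x + 4), (x + 3).
Complete factorization: g(x) = (x)·(x + 3)·(x + 4)·(x³ + 6x² + 5x + 6).
Factor degrees with multiplicity: 1 + 1 + 1 + 3 = 6.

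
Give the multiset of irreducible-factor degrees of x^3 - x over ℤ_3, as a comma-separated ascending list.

Write g(x) = x^3 - x.
Roots in ℤ_3: g(0) = 0 → root; g(1) = 0 → root; g(2) = 0 → root.
Linear factors from roots: (x), (x - 1), (x + 1).
Complete factorization: g(x) = (x)·(x + 1)·(x - 1).
Factor degrees with multiplicity: 1 + 1 + 1 = 3.

1, 1, 1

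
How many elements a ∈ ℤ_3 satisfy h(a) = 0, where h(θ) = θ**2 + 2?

2

Evaluate at each of the 3 elements of ℤ_3:
h(0) = 2; h(1) = 0 → root; h(2) = 0 → root.
Roots: {1, 2}.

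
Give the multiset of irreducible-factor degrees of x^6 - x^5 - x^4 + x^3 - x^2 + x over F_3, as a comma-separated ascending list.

Write h(x) = x^6 - x^5 - x^4 + x^3 - x^2 + x.
Roots in F_3: h(0) = 0 → root; h(1) = 0 → root; h(2) = 1.
Linear factors from roots: (x), (x - 1).
Complete factorization: h(x) = (x)·(x - 1)·(x^4 - x^2 - 1).
Factor degrees with multiplicity: 1 + 1 + 4 = 6.

1, 1, 4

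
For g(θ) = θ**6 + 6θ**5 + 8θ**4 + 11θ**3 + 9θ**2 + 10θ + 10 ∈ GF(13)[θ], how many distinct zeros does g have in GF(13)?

Evaluate at each of the 13 elements of GF(13):
g(0) = 10; g(1) = 3; g(2) = 5; g(3) = 3; g(4) = 4; g(5) = 7; g(6) = 6; g(7) = 11; g(8) = 9; g(9) = 8; g(10) = 8; g(11) = 3; g(12) = 1.
No element is a root.

0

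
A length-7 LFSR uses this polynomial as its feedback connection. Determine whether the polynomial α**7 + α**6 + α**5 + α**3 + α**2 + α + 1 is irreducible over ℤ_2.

Write P(α) = α**7 + α**6 + α**5 + α**3 + α**2 + α + 1.
Check for roots in ℤ_2: P(0) = 1; P(1) = 1.
No roots, so no linear factors.
Monic irreducibles of degree 2 over GF(2): α**2 + α + 1.
None of them divide P (all give nonzero remainder).
Monic irreducibles of degree 3 over GF(2): α**3 + α + 1, α**3 + α**2 + 1.
None of them divide P (all give nonzero remainder).
No irreducible factor of degree ≤ 3 exists, so P is irreducible over GF(2).

Yes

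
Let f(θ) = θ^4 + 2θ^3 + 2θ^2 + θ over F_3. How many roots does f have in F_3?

3

Evaluate at each of the 3 elements of F_3:
f(0) = 0 → root; f(1) = 0 → root; f(2) = 0 → root.
Roots: {0, 1, 2}.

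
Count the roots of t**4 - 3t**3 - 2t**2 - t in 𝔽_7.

Write h(t) = t**4 - 3t**3 - 2t**2 - t.
Evaluate at each of the 7 elements of 𝔽_7:
h(0) = 0 → root; h(1) = 2; h(2) = 3; h(3) = 0 → root; h(4) = 0 → root; h(5) = 6; h(6) = 3.
Roots: {0, 3, 4}.

3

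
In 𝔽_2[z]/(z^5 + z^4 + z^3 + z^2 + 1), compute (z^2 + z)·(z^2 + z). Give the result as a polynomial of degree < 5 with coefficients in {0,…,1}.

z^4 + z^2

Multiply in 𝔽_2[z]: (z^2 + z)·(z^2 + z) = z^4 + z^2.
Reduced: z^4 + z^2.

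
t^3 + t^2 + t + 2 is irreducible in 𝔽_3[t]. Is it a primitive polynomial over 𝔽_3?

Write f(t) = t^3 + t^2 + t + 2.
|GF(3^3)^×| = 3^3 − 1 = 26. Prime factorization: 26 = 2·13.
f is primitive ⇔ t has order 26 in GF(3)[t]/(f), i.e. t^(26/q) ≠ 1 for each prime q | 26.
t^(13) mod f = 1
t^(2) mod f = t^2.
Since t^(13) = 1, the order of t divides 13 < 26; not primitive.

No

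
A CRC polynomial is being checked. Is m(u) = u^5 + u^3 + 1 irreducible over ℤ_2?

Yes

Check for roots in ℤ_2: m(0) = 1; m(1) = 1.
No roots, so no linear factors.
Monic irreducibles of degree 2 over GF(2): u^2 + u + 1.
None of them divide m (all give nonzero remainder).
No irreducible factor of degree ≤ 2 exists, so m is irreducible over GF(2).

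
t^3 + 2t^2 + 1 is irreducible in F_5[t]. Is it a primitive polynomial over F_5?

No

Write f(t) = t^3 + 2t^2 + 1.
|GF(5^3)^×| = 5^3 − 1 = 124. Prime factorization: 124 = 2^2·31.
f is primitive ⇔ t has order 124 in GF(5)[t]/(f), i.e. t^(124/q) ≠ 1 for each prime q | 124.
t^(62) mod f = 1
t^(4) mod f = 4t^2 + 4t + 2.
Since t^(62) = 1, the order of t divides 62 < 124; not primitive.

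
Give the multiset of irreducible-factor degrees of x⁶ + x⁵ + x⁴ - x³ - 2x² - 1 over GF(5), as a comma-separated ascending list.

1, 2, 3

Write h(x) = x⁶ + x⁵ + x⁴ - x³ - 2x² - 1.
Roots in GF(5): h(0) = 4; h(1) = 4; h(2) = 0 → root; h(3) = 2; h(4) = 4.
Linear factors from roots: (x - 2).
Complete factorization: h(x) = (x - 2)·(x² - x + 2)·(x³ - x² - x - 1).
Factor degrees with multiplicity: 1 + 2 + 3 = 6.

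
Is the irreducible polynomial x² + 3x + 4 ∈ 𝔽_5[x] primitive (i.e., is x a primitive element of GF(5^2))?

No

Write f(x) = x² + 3x + 4.
|GF(5^2)^×| = 5^2 − 1 = 24. Prime factorization: 24 = 2^3·3.
f is primitive ⇔ x has order 24 in GF(5)[x]/(f), i.e. x^(24/q) ≠ 1 for each prime q | 24.
x^(12) mod f = 1
x^(8) mod f = 3x + 4.
Since x^(12) = 1, the order of x divides 12 < 24; not primitive.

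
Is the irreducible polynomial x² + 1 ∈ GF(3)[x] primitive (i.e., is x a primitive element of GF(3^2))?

Write f(x) = x² + 1.
|GF(3^2)^×| = 3^2 − 1 = 8. Prime factorization: 8 = 2^3.
f is primitive ⇔ x has order 8 in GF(3)[x]/(f), i.e. x^(8/q) ≠ 1 for each prime q | 8.
x^(4) mod f = 1
Since x^(4) = 1, the order of x divides 4 < 8; not primitive.

No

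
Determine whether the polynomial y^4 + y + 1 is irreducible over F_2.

Yes

Write P(y) = y^4 + y + 1.
Check for roots in F_2: P(0) = 1; P(1) = 1.
No roots, so no linear factors.
Monic irreducibles of degree 2 over GF(2): y^2 + y + 1.
None of them divide P (all give nonzero remainder).
No irreducible factor of degree ≤ 2 exists, so P is irreducible over GF(2).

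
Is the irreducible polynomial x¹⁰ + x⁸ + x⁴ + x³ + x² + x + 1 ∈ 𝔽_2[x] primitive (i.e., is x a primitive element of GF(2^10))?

No

Write f(x) = x¹⁰ + x⁸ + x⁴ + x³ + x² + x + 1.
|GF(2^10)^×| = 2^10 − 1 = 1023. Prime factorization: 1023 = 3·11·31.
f is primitive ⇔ x has order 1023 in GF(2)[x]/(f), i.e. x^(1023/q) ≠ 1 for each prime q | 1023.
x^(341) mod f = 1
x^(93) mod f = x⁹ + x⁸ + x⁷ + x⁶ + x⁵.
x^(33) mod f = x⁸ + x⁶ + x⁵ + x² + 1.
Since x^(341) = 1, the order of x divides 341 < 1023; not primitive.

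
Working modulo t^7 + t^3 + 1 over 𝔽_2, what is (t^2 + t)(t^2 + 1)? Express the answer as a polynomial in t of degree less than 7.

t^4 + t^3 + t^2 + t

Multiply in 𝔽_2[t]: (t^2 + t)·(t^2 + 1) = t^4 + t^3 + t^2 + t.
Reduced: t^4 + t^3 + t^2 + t.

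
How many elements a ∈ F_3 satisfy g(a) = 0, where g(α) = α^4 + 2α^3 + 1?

Evaluate at each of the 3 elements of F_3:
g(0) = 1; g(1) = 1; g(2) = 0 → root.
Roots: {2}.

1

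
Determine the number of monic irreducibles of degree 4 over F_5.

x^(5^4) − x is the product of all monic irreducibles of degree dividing 4; Möbius inversion gives N = (1/4) Σ μ(4/d)·5^d.
Divisors of 4: 1, 2, 4; μ(4/d) for each: 0, -1, 1.
Σ = − 5^2 + 5^4 = 600.
N = 600/4 = 150.

150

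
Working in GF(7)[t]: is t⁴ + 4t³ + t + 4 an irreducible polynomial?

Write h(t) = t⁴ + 4t³ + t + 4.
Check for roots in GF(7): h(0) = 4; h(1) = 3; h(2) = 5; h(3) = 0 → root; h(4) = 2; h(5) = 0 → root; h(6) = 0 → root.
h(3) = 0, so (t − 3) divides h(t); h is reducible.

No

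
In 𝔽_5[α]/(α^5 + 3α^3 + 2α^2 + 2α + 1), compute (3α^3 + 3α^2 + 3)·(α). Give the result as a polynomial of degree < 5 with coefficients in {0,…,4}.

3α^4 + 3α^3 + 3α

Multiply in 𝔽_5[α]: (3α^3 + 3α^2 + 3)·(α) = 3α^4 + 3α^3 + 3α.
Reduced: 3α^4 + 3α^3 + 3α.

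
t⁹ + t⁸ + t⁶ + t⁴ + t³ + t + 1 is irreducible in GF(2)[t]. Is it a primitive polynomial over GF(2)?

Write f(t) = t⁹ + t⁸ + t⁶ + t⁴ + t³ + t + 1.
|GF(2^9)^×| = 2^9 − 1 = 511. Prime factorization: 511 = 7·73.
f is primitive ⇔ t has order 511 in GF(2)[t]/(f), i.e. t^(511/q) ≠ 1 for each prime q | 511.
t^(73) mod f = t⁸ + t⁵ + t³ + t.
t^(7) mod f = t⁷.
None equal 1, so t has full order 511; f is primitive.

Yes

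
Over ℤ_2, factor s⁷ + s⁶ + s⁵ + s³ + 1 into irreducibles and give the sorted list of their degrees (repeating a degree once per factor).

2, 2, 3

Write h(s) = s⁷ + s⁶ + s⁵ + s³ + 1.
Roots in ℤ_2: h(0) = 1; h(1) = 1.
Complete factorization: h(s) = (s² + s + 1)^2·(s³ + s² + 1).
Factor degrees with multiplicity: 2 + 2 + 3 = 7.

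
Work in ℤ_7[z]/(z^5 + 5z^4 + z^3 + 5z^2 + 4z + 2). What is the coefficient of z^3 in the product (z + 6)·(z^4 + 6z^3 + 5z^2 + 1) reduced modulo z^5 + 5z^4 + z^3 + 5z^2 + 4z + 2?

Multiply in ℤ_7[z]: (z + 6)·(z^4 + 6z^3 + 5z^2 + 1) = z^5 + 5z^4 + 6z^3 + 2z^2 + z + 6.
Reduce using z^5 ≡ 2z^4 + 6z^3 + 2z^2 + 3z + 5 (mod z^5 + 5z^4 + z^3 + 5z^2 + 4z + 2).
Reduced: 5z^3 + 4z^2 + 4z + 4.

5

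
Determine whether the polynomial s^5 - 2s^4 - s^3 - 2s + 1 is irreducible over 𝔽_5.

Write g(s) = s^5 - 2s^4 - s^3 - 2s + 1.
Check for roots in 𝔽_5: g(0) = 1; g(1) = 2; g(2) = 4; g(3) = 4; g(4) = 1.
No roots, so no linear factors.
Degree-2 irreducible divisors: test the 10 monic irreducibles of degree 2 over GF(5).
None of them divide g (all give nonzero remainder).
No irreducible factor of degree ≤ 2 exists, so g is irreducible over GF(5).

Yes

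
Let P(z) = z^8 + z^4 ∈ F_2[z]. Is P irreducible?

Check for roots in F_2: P(0) = 0 → root; P(1) = 0 → root.
P(0) = 0, so (z) divides P(z); P is reducible.

No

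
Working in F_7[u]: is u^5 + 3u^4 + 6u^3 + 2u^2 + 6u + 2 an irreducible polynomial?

Write f(u) = u^5 + 3u^4 + 6u^3 + 2u^2 + 6u + 2.
Check for roots in F_7: f(0) = 2; f(1) = 6; f(2) = 3; f(3) = 0 → root; f(4) = 1; f(5) = 1; f(6) = 1.
f(3) = 0, so (u − 3) divides f(u); f is reducible.

No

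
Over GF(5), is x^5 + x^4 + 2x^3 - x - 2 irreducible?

Write h(x) = x^5 + x^4 + 2x^3 - x - 2.
Check for roots in GF(5): h(0) = 3; h(1) = 1; h(2) = 0 → root; h(3) = 3; h(4) = 2.
h(2) = 0, so (x − 2) divides h(x); h is reducible.

No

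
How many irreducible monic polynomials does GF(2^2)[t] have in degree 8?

Gauss's count: N_{4}(8) = (1/8) Σ_{d|8} μ(8/d)·4^d.
Divisors of 8: 1, 2, 4, 8; μ(8/d) for each: 0, 0, -1, 1.
Σ = − 4^4 + 4^8 = 65280.
N = 65280/8 = 8160.

8160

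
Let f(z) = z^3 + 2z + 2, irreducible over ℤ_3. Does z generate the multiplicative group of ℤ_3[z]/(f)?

No

|GF(3^3)^×| = 3^3 − 1 = 26. Prime factorization: 26 = 2·13.
f is primitive ⇔ z has order 26 in GF(3)[z]/(f), i.e. z^(26/q) ≠ 1 for each prime q | 26.
z^(13) mod f = 1
z^(2) mod f = z^2.
Since z^(13) = 1, the order of z divides 13 < 26; not primitive.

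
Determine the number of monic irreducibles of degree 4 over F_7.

588

x^(7^4) − x is the product of all monic irreducibles of degree dividing 4; Möbius inversion gives N = (1/4) Σ μ(4/d)·7^d.
Divisors of 4: 1, 2, 4; μ(4/d) for each: 0, -1, 1.
Σ = − 7^2 + 7^4 = 2352.
N = 2352/4 = 588.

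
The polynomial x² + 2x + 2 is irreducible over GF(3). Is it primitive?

Write f(x) = x² + 2x + 2.
|GF(3^2)^×| = 3^2 − 1 = 8. Prime factorization: 8 = 2^3.
f is primitive ⇔ x has order 8 in GF(3)[x]/(f), i.e. x^(8/q) ≠ 1 for each prime q | 8.
x^(4) mod f = 2.
None equal 1, so x has full order 8; f is primitive.

Yes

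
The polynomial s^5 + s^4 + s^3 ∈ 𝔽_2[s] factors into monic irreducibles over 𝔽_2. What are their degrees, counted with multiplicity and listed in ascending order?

1, 1, 1, 2

Write h(s) = s^5 + s^4 + s^3.
Roots in 𝔽_2: h(0) = 0 → root; h(1) = 1.
Linear factors from roots: (s).
Complete factorization: h(s) = (s)^3·(s^2 + s + 1).
Factor degrees with multiplicity: 1 + 1 + 1 + 2 = 5.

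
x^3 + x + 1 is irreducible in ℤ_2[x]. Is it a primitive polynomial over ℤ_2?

Write f(x) = x^3 + x + 1.
|GF(2^3)^×| = 2^3 − 1 = 7. Prime factorization: 7 = 7.
f is primitive ⇔ x has order 7 in GF(2)[x]/(f), i.e. x^(7/q) ≠ 1 for each prime q | 7.
x^(1) mod f = x.
None equal 1, so x has full order 7; f is primitive.

Yes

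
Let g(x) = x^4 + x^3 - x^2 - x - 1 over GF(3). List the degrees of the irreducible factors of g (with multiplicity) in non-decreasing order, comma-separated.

4

Roots in GF(3): g(0) = 2; g(1) = 2; g(2) = 2.
Complete factorization: g(x) = (x^4 + x^3 - x^2 - x - 1).
Factor degrees with multiplicity: 4 = 4.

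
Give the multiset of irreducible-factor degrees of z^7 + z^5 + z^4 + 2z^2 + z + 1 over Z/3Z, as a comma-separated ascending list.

7

Write h(z) = z^7 + z^5 + z^4 + 2z^2 + z + 1.
Roots in Z/3Z: h(0) = 1; h(1) = 1; h(2) = 1.
Complete factorization: h(z) = (z^7 + z^5 + z^4 + 2z^2 + z + 1).
Factor degrees with multiplicity: 7 = 7.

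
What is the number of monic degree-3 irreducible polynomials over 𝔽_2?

2

The number of monic irreducibles of degree 3 over GF(2) is (1/3)·Σ_{d∣3} μ(3/d) 2^d.
Divisors of 3: 1, 3; μ(3/d) for each: -1, 1.
Σ = − 2^1 + 2^3 = 6.
N = 6/3 = 2.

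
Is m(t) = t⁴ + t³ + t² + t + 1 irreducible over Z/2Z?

Check for roots in Z/2Z: m(0) = 1; m(1) = 1.
No roots, so no linear factors.
Monic irreducibles of degree 2 over GF(2): t² + t + 1.
None of them divide m (all give nonzero remainder).
No irreducible factor of degree ≤ 2 exists, so m is irreducible over GF(2).

Yes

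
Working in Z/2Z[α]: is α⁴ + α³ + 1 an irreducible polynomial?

Yes

Write h(α) = α⁴ + α³ + 1.
Check for roots in Z/2Z: h(0) = 1; h(1) = 1.
No roots, so no linear factors.
Monic irreducibles of degree 2 over GF(2): α² + α + 1.
None of them divide h (all give nonzero remainder).
No irreducible factor of degree ≤ 2 exists, so h is irreducible over GF(2).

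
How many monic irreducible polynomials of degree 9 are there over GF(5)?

217000

By the necklace-counting formula, N_5(9) = (1/9) Σ_{d|9} μ(9/d)·5^d.
Divisors of 9: 1, 3, 9; μ(9/d) for each: 0, -1, 1.
Σ = − 5^3 + 5^9 = 1953000.
N = 1953000/9 = 217000.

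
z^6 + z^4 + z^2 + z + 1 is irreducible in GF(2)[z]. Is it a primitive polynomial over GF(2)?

No

Write f(z) = z^6 + z^4 + z^2 + z + 1.
|GF(2^6)^×| = 2^6 − 1 = 63. Prime factorization: 63 = 3^2·7.
f is primitive ⇔ z has order 63 in GF(2)[z]/(f), i.e. z^(63/q) ≠ 1 for each prime q | 63.
z^(21) mod f = 1
z^(9) mod f = z^4 + z^2 + z.
Since z^(21) = 1, the order of z divides 21 < 63; not primitive.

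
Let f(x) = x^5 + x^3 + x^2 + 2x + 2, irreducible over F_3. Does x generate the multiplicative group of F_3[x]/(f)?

No

|GF(3^5)^×| = 3^5 − 1 = 242. Prime factorization: 242 = 2·11^2.
f is primitive ⇔ x has order 242 in GF(3)[x]/(f), i.e. x^(242/q) ≠ 1 for each prime q | 242.
x^(121) mod f = 1
x^(22) mod f = 2x + 1.
Since x^(121) = 1, the order of x divides 121 < 242; not primitive.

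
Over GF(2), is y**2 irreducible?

No

Write h(y) = y**2.
Check for roots in GF(2): h(0) = 0 → root; h(1) = 1.
h(0) = 0, so (y) divides h(y); h is reducible.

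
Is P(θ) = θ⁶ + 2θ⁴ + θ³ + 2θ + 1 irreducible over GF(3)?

Check for roots in GF(3): P(0) = 1; P(1) = 1; P(2) = 1.
No roots, so no linear factors.
Monic irreducibles of degree 2 over GF(3): θ² + 1, θ² + θ + 2, θ² + 2θ + 2.
None of them divide P (all give nonzero remainder).
Degree-3 irreducible divisors: test the 8 monic irreducibles of degree 3 over GF(3).
None of them divide P (all give nonzero remainder).
No irreducible factor of degree ≤ 3 exists, so P is irreducible over GF(3).

Yes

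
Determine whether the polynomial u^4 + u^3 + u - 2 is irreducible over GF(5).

Write g(u) = u^4 + u^3 + u - 2.
Check for roots in GF(5): g(0) = 3; g(1) = 1; g(2) = 4; g(3) = 4; g(4) = 2.
No roots, so no linear factors.
Degree-2 irreducible divisors: test the 10 monic irreducibles of degree 2 over GF(5).
None of them divide g (all give nonzero remainder).
No irreducible factor of degree ≤ 2 exists, so g is irreducible over GF(5).

Yes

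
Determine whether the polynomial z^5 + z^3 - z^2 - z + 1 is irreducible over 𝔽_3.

Write P(z) = z^5 + z^3 - z^2 - z + 1.
Check for roots in 𝔽_3: P(0) = 1; P(1) = 1; P(2) = 2.
No roots, so no linear factors.
Monic irreducibles of degree 2 over GF(3): z^2 + 1, z^2 + z - 1, z^2 - z - 1.
None of them divide P (all give nonzero remainder).
No irreducible factor of degree ≤ 2 exists, so P is irreducible over GF(3).

Yes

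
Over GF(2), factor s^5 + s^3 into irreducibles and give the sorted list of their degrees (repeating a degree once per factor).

1, 1, 1, 1, 1

Write h(s) = s^5 + s^3.
Roots in GF(2): h(0) = 0 → root; h(1) = 0 → root.
Linear factors from roots: (s), (s + 1).
Complete factorization: h(s) = (s + 1)^2·(s)^3.
Factor degrees with multiplicity: 1 + 1 + 1 + 1 + 1 = 5.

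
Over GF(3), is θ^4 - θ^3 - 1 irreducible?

Write h(θ) = θ^4 - θ^3 - 1.
Check for roots in GF(3): h(0) = 2; h(1) = 2; h(2) = 1.
No roots, so no linear factors.
Monic irreducibles of degree 2 over GF(3): θ^2 + 1, θ^2 + θ - 1, θ^2 - θ - 1.
None of them divide h (all give nonzero remainder).
No irreducible factor of degree ≤ 2 exists, so h is irreducible over GF(3).

Yes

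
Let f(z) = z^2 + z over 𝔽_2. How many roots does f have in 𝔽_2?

2

Evaluate at each of the 2 elements of 𝔽_2:
f(0) = 0 → root; f(1) = 0 → root.
Roots: {0, 1}.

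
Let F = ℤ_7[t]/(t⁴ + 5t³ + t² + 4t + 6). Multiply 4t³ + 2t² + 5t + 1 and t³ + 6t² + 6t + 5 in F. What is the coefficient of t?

2

Multiply in ℤ_7[t]: (4t³ + 2t² + 5t + 1)·(t³ + 6t² + 6t + 5) = 4t⁶ + 5t⁵ + 6t⁴ + 4t² + 3t + 5.
Reduce using t⁴ ≡ 2t³ + 6t² + 3t + 1 (mod t⁴ + 5t³ + t² + 4t + 6).
Reduced: 6t³ + 5t² + 2t + 5.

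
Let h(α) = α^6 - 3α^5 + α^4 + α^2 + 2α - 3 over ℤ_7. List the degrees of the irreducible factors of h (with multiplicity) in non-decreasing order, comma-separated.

Complete factorization: h(α) = (α^6 - 3α^5 + α^4 + α^2 + 2α - 3).
Factor degrees with multiplicity: 6 = 6.

6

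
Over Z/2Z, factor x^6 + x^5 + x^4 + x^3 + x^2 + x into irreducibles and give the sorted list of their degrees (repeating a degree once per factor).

1, 1, 2, 2

Write f(x) = x^6 + x^5 + x^4 + x^3 + x^2 + x.
Roots in Z/2Z: f(0) = 0 → root; f(1) = 0 → root.
Linear factors from roots: (x), (x + 1).
Complete factorization: f(x) = (x)·(x + 1)·(x^2 + x + 1)^2.
Factor degrees with multiplicity: 1 + 1 + 2 + 2 = 6.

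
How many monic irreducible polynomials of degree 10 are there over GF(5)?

976248

By the necklace-counting formula, N_5(10) = (1/10) Σ_{d|10} μ(10/d)·5^d.
Divisors of 10: 1, 2, 5, 10; μ(10/d) for each: 1, -1, -1, 1.
Σ = 5^1 − 5^2 − 5^5 + 5^10 = 9762480.
N = 9762480/10 = 976248.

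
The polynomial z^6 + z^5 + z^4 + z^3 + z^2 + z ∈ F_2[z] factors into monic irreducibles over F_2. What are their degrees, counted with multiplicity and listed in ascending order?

Write g(z) = z^6 + z^5 + z^4 + z^3 + z^2 + z.
Roots in F_2: g(0) = 0 → root; g(1) = 0 → root.
Linear factors from roots: (z), (z + 1).
Complete factorization: g(z) = (z)·(z + 1)·(z^2 + z + 1)^2.
Factor degrees with multiplicity: 1 + 1 + 2 + 2 = 6.

1, 1, 2, 2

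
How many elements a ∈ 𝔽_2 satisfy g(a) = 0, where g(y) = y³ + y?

Evaluate at each of the 2 elements of 𝔽_2:
g(0) = 0 → root; g(1) = 0 → root.
Roots: {0, 1}.

2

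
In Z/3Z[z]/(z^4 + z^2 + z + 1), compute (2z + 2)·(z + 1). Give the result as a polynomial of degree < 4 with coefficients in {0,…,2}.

Multiply in Z/3Z[z]: (2z + 2)·(z + 1) = 2z^2 + z + 2.
Reduced: 2z^2 + z + 2.

2z^2 + z + 2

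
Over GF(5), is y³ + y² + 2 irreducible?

Yes

Write f(y) = y³ + y² + 2.
Check for roots in GF(5): f(0) = 2; f(1) = 4; f(2) = 4; f(3) = 3; f(4) = 2.
No roots. A degree-3 polynomial over a field with no linear factor is irreducible.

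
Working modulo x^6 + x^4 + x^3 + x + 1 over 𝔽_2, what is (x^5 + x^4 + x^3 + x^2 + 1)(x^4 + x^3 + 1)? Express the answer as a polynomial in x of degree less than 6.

x^5 + x^4

Multiply in 𝔽_2[x]: (x^5 + x^4 + x^3 + x^2 + 1)·(x^4 + x^3 + 1) = x^9 + x^2 + 1.
Reduce using x^6 ≡ x^4 + x^3 + x + 1 (mod x^6 + x^4 + x^3 + x + 1).
Reduced: x^5 + x^4.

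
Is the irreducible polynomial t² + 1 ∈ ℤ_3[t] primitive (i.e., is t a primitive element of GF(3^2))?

Write f(t) = t² + 1.
|GF(3^2)^×| = 3^2 − 1 = 8. Prime factorization: 8 = 2^3.
f is primitive ⇔ t has order 8 in GF(3)[t]/(f), i.e. t^(8/q) ≠ 1 for each prime q | 8.
t^(4) mod f = 1
Since t^(4) = 1, the order of t divides 4 < 8; not primitive.

No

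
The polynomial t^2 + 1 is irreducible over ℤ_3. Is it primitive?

No

Write f(t) = t^2 + 1.
|GF(3^2)^×| = 3^2 − 1 = 8. Prime factorization: 8 = 2^3.
f is primitive ⇔ t has order 8 in GF(3)[t]/(f), i.e. t^(8/q) ≠ 1 for each prime q | 8.
t^(4) mod f = 1
Since t^(4) = 1, the order of t divides 4 < 8; not primitive.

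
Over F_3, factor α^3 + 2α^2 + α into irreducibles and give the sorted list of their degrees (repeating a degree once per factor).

1, 1, 1

Write h(α) = α^3 + 2α^2 + α.
Roots in F_3: h(0) = 0 → root; h(1) = 1; h(2) = 0 → root.
Linear factors from roots: (α), (α + 1).
Complete factorization: h(α) = (α)·(α + 1)^2.
Factor degrees with multiplicity: 1 + 1 + 1 = 3.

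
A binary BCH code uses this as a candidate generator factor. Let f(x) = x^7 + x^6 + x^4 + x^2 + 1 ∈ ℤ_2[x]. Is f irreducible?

Check for roots in ℤ_2: f(0) = 1; f(1) = 1.
No roots, so no linear factors.
Monic irreducibles of degree 2 over GF(2): x^2 + x + 1.
None of them divide f (all give nonzero remainder).
Monic irreducibles of degree 3 over GF(2): x^3 + x + 1, x^3 + x^2 + 1.
None of them divide f (all give nonzero remainder).
No irreducible factor of degree ≤ 3 exists, so f is irreducible over GF(2).

Yes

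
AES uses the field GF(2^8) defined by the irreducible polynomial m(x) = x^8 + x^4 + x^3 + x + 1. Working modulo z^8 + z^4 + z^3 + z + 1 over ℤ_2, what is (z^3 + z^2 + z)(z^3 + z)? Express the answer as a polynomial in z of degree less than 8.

z^6 + z^5 + z^3 + z^2

Multiply in ℤ_2[z]: (z^3 + z^2 + z)·(z^3 + z) = z^6 + z^5 + z^3 + z^2.
Reduced: z^6 + z^5 + z^3 + z^2.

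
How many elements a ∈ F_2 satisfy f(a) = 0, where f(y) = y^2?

Evaluate at each of the 2 elements of F_2:
f(0) = 0 → root; f(1) = 1.
Roots: {0}.

1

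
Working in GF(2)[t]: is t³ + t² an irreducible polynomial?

Write g(t) = t³ + t².
Check for roots in GF(2): g(0) = 0 → root; g(1) = 0 → root.
g(0) = 0, so (t) divides g(t); g is reducible.

No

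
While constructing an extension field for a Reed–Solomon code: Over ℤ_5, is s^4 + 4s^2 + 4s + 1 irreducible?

No

Write f(s) = s^4 + 4s^2 + 4s + 1.
Check for roots in ℤ_5: f(0) = 1; f(1) = 0 → root; f(2) = 1; f(3) = 0 → root; f(4) = 2.
f(1) = 0, so (s − 1) divides f(s); f is reducible.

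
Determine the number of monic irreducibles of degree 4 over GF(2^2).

60

x^(4^4) − x is the product of all monic irreducibles of degree dividing 4; Möbius inversion gives N = (1/4) Σ μ(4/d)·4^d.
Divisors of 4: 1, 2, 4; μ(4/d) for each: 0, -1, 1.
Σ = − 4^2 + 4^4 = 240.
N = 240/4 = 60.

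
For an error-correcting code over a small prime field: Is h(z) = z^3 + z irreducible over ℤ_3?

Check for roots in ℤ_3: h(0) = 0 → root; h(1) = 2; h(2) = 1.
h(0) = 0, so (z) divides h(z); h is reducible.

No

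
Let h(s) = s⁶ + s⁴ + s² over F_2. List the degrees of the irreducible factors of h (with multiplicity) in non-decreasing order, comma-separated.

Roots in F_2: h(0) = 0 → root; h(1) = 1.
Linear factors from roots: (s).
Complete factorization: h(s) = (s)^2·(s² + s + 1)^2.
Factor degrees with multiplicity: 1 + 1 + 2 + 2 = 6.

1, 1, 2, 2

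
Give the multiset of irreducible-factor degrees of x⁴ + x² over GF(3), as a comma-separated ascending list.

1, 1, 2

Write f(x) = x⁴ + x².
Roots in GF(3): f(0) = 0 → root; f(1) = 2; f(2) = 2.
Linear factors from roots: (x).
Complete factorization: f(x) = (x)^2·(x² + 1).
Factor degrees with multiplicity: 1 + 1 + 2 = 4.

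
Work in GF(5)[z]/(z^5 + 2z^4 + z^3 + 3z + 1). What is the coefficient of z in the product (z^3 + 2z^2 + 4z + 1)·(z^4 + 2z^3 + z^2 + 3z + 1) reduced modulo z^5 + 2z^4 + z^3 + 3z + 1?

Multiply in GF(5)[z]: (z^3 + 2z^2 + 4z + 1)·(z^4 + 2z^3 + z^2 + 3z + 1) = z^7 + 4z^6 + 4z^5 + 4z^4 + 3z^3 + 2z + 1.
Reduce using z^5 ≡ 3z^4 + 4z^3 + 2z + 4 (mod z^5 + 2z^4 + z^3 + 3z + 1).
Reduced: 4z^4 + z^3 + 3z^2 + 3z + 2.

3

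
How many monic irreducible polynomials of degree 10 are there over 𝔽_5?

The number of monic irreducibles of degree 10 over GF(5) is (1/10)·Σ_{d∣10} μ(10/d) 5^d.
Divisors of 10: 1, 2, 5, 10; μ(10/d) for each: 1, -1, -1, 1.
Σ = 5^1 − 5^2 − 5^5 + 5^10 = 9762480.
N = 9762480/10 = 976248.

976248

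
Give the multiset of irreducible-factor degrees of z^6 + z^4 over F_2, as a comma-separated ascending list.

Write h(z) = z^6 + z^4.
Roots in F_2: h(0) = 0 → root; h(1) = 0 → root.
Linear factors from roots: (z), (z + 1).
Complete factorization: h(z) = (z + 1)^2·(z)^4.
Factor degrees with multiplicity: 1 + 1 + 1 + 1 + 1 + 1 = 6.

1, 1, 1, 1, 1, 1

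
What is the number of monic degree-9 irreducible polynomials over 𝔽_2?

56

x^(2^9) − x is the product of all monic irreducibles of degree dividing 9; Möbius inversion gives N = (1/9) Σ μ(9/d)·2^d.
Divisors of 9: 1, 3, 9; μ(9/d) for each: 0, -1, 1.
Σ = − 2^3 + 2^9 = 504.
N = 504/9 = 56.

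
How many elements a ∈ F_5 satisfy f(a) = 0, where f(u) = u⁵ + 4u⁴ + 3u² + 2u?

3

Evaluate at each of the 5 elements of F_5:
f(0) = 0 → root; f(1) = 0 → root; f(2) = 2; f(3) = 0 → root; f(4) = 4.
Roots: {0, 1, 3}.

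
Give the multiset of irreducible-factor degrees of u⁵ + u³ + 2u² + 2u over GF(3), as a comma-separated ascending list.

1, 1, 3

Write g(u) = u⁵ + u³ + 2u² + 2u.
Roots in GF(3): g(0) = 0 → root; g(1) = 0 → root; g(2) = 1.
Linear factors from roots: (u), (u + 2).
Complete factorization: g(u) = (u)·(u + 2)·(u³ + u² + 2u + 1).
Factor degrees with multiplicity: 1 + 1 + 3 = 5.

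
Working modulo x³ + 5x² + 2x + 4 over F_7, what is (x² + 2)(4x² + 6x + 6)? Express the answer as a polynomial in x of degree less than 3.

6x^2 + 3x + 5

Multiply in F_7[x]: (x² + 2)·(4x² + 6x + 6) = 4x⁴ + 6x³ + 5x + 5.
Reduce using x³ ≡ 2x² + 5x + 3 (mod x³ + 5x² + 2x + 4).
Reduced: 6x² + 3x + 5.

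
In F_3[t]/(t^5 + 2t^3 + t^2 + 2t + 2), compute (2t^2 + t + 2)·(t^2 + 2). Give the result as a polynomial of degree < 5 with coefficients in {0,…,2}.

Multiply in F_3[t]: (2t^2 + t + 2)·(t^2 + 2) = 2t^4 + t^3 + 2t + 1.
Reduced: 2t^4 + t^3 + 2t + 1.

2t^4 + t^3 + 2t + 1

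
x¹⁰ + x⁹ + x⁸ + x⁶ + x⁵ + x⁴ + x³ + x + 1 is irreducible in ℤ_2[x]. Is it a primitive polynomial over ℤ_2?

No

Write f(x) = x¹⁰ + x⁹ + x⁸ + x⁶ + x⁵ + x⁴ + x³ + x + 1.
|GF(2^10)^×| = 2^10 − 1 = 1023. Prime factorization: 1023 = 3·11·31.
f is primitive ⇔ x has order 1023 in GF(2)[x]/(f), i.e. x^(1023/q) ≠ 1 for each prime q | 1023.
x^(341) mod f = 1
x^(93) mod f = x⁹ + x⁸ + x⁶ + x² + 1.
x^(33) mod f = x⁹ + x⁶ + x⁵ + x⁴ + x.
Since x^(341) = 1, the order of x divides 341 < 1023; not primitive.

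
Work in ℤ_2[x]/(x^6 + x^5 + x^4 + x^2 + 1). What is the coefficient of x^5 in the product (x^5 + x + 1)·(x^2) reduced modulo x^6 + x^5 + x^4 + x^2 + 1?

Multiply in ℤ_2[x]: (x^5 + x + 1)·(x^2) = x^7 + x^3 + x^2.
Reduce using x^6 ≡ x^5 + x^4 + x^2 + 1 (mod x^6 + x^5 + x^4 + x^2 + 1).
Reduced: x^4 + x + 1.

0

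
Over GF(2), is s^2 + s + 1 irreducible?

Yes

Write m(s) = s^2 + s + 1.
Check for roots in GF(2): m(0) = 1; m(1) = 1.
No roots. A degree-2 polynomial over a field with no linear factor is irreducible.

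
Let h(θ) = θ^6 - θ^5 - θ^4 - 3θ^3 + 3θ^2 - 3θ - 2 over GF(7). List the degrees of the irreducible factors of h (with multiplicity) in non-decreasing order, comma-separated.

6

Complete factorization: h(θ) = (θ^6 - θ^5 - θ^4 - 3θ^3 + 3θ^2 - 3θ - 2).
Factor degrees with multiplicity: 6 = 6.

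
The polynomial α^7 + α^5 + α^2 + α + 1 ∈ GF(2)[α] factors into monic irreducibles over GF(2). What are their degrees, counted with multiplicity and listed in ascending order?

Write g(α) = α^7 + α^5 + α^2 + α + 1.
Roots in GF(2): g(0) = 1; g(1) = 1.
Complete factorization: g(α) = (α^7 + α^5 + α^2 + α + 1).
Factor degrees with multiplicity: 7 = 7.

7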